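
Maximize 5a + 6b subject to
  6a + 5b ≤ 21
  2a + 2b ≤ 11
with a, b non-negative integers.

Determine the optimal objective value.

24

Relaxing integrality, the LP optimum is 25.20 at (a,b) = (0, 4.2), which is not an integer point.
(a,b)=(0,4) is feasible, giving 24.
(a,b)=(1,3) is feasible, giving 23.
The best lattice point is (0,4), giving 24.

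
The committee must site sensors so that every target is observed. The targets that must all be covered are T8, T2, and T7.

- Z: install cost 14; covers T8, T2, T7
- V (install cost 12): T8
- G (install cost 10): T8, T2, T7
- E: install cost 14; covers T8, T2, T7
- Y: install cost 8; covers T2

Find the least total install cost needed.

G alone covers T8, T2, T7 — every target.
Total install cost: 10.
No cover costs less than 10.

10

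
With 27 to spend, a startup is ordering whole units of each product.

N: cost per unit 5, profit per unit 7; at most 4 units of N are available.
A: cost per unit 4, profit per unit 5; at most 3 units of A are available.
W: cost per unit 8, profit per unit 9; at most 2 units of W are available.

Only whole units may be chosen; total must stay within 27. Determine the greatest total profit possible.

This is a bounded integer knapsack.
N has the best ratio (7/5); taking only N gives at most 4×7 = 28 (stopped by the supply cap of 4).
Mixing does better — 3×N and 3×A: cost 27 ≤ 27, profit 3·7 + 3·5 = 36.

36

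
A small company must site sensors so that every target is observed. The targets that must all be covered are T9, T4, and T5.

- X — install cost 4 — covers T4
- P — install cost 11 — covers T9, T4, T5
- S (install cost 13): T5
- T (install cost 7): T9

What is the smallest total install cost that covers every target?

11

P alone covers T9, T4, T5 — every target.
Total install cost: 11.
No cover costs less than 11.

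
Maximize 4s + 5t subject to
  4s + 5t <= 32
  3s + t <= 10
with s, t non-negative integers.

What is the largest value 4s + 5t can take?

30

The continuous relaxation peaks at (0, 6.4) with value 32.00; rounding to a feasible lattice point costs some objective.
(s,t)=(0,6): 4·0+5·6=30≤32, 3·0+1·6=6≤10, objective 30.
(s,t)=(1,5): 4·1+5·5=29≤32, 3·1+1·5=8≤10, objective 29.
(s,t)=(0,5): 4·0+5·5=25≤32, 3·0+1·5=5≤10, objective 25.
The best lattice point is (0,6), giving 30.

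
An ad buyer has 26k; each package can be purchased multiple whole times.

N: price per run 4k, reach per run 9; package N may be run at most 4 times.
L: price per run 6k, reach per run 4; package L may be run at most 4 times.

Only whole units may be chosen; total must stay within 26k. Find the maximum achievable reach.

4×N: price 16 ≤ 26, reach 4·9 = 36.
4×N and 1×L: price 22 ≤ 26, reach 4·9 + 1·4 = 40.
Best is 40.

40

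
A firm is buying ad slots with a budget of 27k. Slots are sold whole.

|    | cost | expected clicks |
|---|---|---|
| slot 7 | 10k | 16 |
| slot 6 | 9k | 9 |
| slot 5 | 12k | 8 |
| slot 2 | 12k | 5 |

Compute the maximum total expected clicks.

Allowing fractional choices, the relaxed optimum would be about 30.3, but ad slots are indivisible.
slot 7 + slot 2: cost 10 + 12 = 22 ≤ 27, expected clicks 16 + 5 = 21.
slot 7 + slot 6: cost 10 + 9 = 19 ≤ 27, expected clicks 16 + 9 = 25.
slot 7 + slot 5: cost 10 + 12 = 22 ≤ 27, expected clicks 16 + 8 = 24.
Best is slot 7 and slot 6 with total expected clicks 25.

25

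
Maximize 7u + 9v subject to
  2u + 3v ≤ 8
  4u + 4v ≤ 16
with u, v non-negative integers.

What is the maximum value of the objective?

28

(u,v)=(4,0): 2·4+3·0=8≤8, 4·4+4·0=16≤16, objective 28.
(u,v)=(3,0): 2·3+3·0=6≤8, 4·3+4·0=12≤16, objective 21.
The best lattice point is (4,0), giving 28.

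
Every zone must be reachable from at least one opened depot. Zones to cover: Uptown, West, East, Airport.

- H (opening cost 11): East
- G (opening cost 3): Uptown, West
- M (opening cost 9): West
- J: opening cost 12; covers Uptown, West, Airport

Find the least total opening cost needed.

23

Choose H and J: together they cover Uptown, West, East, Airport — every zone.
Total opening cost: 11 + 12 = 23.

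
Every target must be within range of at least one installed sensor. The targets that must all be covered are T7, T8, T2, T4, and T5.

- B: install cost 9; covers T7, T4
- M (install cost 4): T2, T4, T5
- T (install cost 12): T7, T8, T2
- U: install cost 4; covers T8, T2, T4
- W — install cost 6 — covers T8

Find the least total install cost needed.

This is an integer covering problem.
The greedy cost-per-new-target heuristic would pick M, U, and B for 17, but a cheaper cover exists.
Choose M and T: together they cover T7, T8, T2, T4, T5 — every target.
Total install cost: 4 + 12 = 16.
No cover costs less than 16.

16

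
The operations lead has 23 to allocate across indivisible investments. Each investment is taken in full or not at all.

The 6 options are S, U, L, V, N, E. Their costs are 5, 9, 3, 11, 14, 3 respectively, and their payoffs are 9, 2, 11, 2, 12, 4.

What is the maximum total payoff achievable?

Treat it as a binary knapsack problem.
Allowing fractional choices, the relaxed optimum would be about 34.3, but investments are indivisible.
S + L + N: cost 5 + 3 + 14 = 22 ≤ 23, payoff 9 + 11 + 12 = 32.
L + N + E: cost 3 + 14 + 3 = 20 ≤ 23, payoff 11 + 12 + 4 = 27.
Best is S, L, and N with total payoff 32.

32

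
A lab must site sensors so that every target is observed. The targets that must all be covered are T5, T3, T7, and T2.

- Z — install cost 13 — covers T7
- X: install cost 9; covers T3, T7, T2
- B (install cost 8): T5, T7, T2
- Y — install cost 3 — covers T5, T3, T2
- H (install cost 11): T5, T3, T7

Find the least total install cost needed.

Choose B and Y: together they cover T5, T3, T7, T2 — every target.
Total install cost: 8 + 3 = 11.
No cover costs less than 11.

11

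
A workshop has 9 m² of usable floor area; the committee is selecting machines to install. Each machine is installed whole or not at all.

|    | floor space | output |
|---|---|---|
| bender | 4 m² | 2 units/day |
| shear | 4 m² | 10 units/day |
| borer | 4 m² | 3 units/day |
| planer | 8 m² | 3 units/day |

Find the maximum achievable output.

shear + borer: floor space 4 + 4 = 8 ≤ 9, output 10 + 3 = 13.
bender + shear: floor space 4 + 4 = 8 ≤ 9, output 2 + 10 = 12.
shear: floor space 4 ≤ 9, output 10.
Best is shear and borer with total output 13.

13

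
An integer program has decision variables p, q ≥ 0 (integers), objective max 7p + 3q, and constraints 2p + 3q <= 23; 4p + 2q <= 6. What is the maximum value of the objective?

10

The continuous relaxation peaks at (1.5, 0) with value 10.50; rounding to a feasible lattice point costs some objective.
(p,q)=(1,1): 2·1+3·1=5≤23, 4·1+2·1=6≤6, objective 10.
(p,q)=(1,0): 2·1+3·0=2≤23, 4·1+2·0=4≤6, objective 7.
(p,q)=(0,2): 2·0+3·2=6≤23, 4·0+2·2=4≤6, objective 6.
The best lattice point is (1,1), giving 10.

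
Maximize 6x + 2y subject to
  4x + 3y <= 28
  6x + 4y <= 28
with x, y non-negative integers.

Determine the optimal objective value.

26

The continuous relaxation peaks at (4.67, 0) with value 28.00; rounding to a feasible lattice point costs some objective.
(x,y)=(4,1): 4·4+3·1=19≤28, 6·4+4·1=28≤28, objective 26.
(x,y)=(4,0): 4·4+3·0=16≤28, 6·4+4·0=24≤28, objective 24.
(x,y)=(3,2): 4·3+3·2=18≤28, 6·3+4·2=26≤28, objective 22.
Maximum is 26 at (x,y)=(4,1).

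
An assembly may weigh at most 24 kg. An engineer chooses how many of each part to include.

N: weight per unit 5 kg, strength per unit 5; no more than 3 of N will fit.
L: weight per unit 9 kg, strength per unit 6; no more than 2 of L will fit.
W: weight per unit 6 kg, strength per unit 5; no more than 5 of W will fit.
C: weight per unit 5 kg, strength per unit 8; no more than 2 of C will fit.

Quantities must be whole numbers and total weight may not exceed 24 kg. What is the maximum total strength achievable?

27

Take 1×N, 1×L, and 2×C: weight 24 ≤ 24, strength 1·5 + 1·6 + 2·8 = 27.
C has the best ratio (8/5) and is taken to its limit of 2; remaining capacity is filled optimally with the others.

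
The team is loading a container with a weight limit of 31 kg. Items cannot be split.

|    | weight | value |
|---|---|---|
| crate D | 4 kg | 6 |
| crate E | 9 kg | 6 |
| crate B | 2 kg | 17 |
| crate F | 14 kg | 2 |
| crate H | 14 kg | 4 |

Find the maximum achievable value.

33

Treat it as a binary knapsack problem.
crate D + crate E + crate B + crate F: weight 4 + 9 + 2 + 14 = 29 ≤ 31, value 6 + 6 + 17 + 2 = 31.
crate D + crate E + crate B + crate H: weight 4 + 9 + 2 + 14 = 29 ≤ 31, value 6 + 6 + 17 + 4 = 33.
Best is crate D, crate E, crate B, and crate H with total value 33.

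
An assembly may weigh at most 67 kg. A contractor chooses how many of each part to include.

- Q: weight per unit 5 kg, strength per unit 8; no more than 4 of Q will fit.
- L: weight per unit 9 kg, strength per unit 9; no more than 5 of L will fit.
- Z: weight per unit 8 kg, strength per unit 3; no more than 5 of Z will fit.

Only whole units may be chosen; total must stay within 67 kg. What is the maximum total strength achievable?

Q has the best ratio (8/5); taking only Q gives at most 4×8 = 32 (stopped by the supply cap of 4).
Mixing does better — 4×Q and 5×L: weight 65 ≤ 67, strength 4·8 + 5·9 = 77.

77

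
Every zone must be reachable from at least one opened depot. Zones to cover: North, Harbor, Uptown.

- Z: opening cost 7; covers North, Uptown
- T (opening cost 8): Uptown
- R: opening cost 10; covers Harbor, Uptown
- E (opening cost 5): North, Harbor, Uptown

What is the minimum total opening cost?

E alone covers North, Harbor, Uptown — every zone.
Total opening cost: 5.
No cover costs less than 5.

5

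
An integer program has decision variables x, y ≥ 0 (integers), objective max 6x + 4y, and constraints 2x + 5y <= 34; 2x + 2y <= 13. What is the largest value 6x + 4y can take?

The continuous relaxation peaks at (6.5, 0) with value 39.00; rounding to a feasible lattice point costs some objective.
(x,y)=(6,0) is feasible, giving 36.
(x,y)=(5,1) is feasible, giving 34.
(x,y)=(5,0) is feasible, giving 30.
Maximum is 36 at (x,y)=(6,0).

36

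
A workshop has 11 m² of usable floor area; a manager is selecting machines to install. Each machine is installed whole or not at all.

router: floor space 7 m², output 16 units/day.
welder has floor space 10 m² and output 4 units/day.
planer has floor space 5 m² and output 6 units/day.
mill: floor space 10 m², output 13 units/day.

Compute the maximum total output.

16

mill: floor space 10 ≤ 11, output 13.
router: floor space 7 ≤ 11, output 16.
Best is router with total output 16.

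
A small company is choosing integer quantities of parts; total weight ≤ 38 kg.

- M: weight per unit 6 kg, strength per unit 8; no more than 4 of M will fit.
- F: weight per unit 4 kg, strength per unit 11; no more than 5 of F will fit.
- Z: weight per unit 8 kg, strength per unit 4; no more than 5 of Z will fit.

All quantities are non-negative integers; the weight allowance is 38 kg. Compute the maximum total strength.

This is a bounded integer knapsack.
F has the best ratio (11/4); taking only F gives at most 5×11 = 55 (stopped by the supply cap of 5).
Mixing does better — 3×M and 5×F: weight 38 ≤ 38, strength 3·8 + 5·11 = 79.

79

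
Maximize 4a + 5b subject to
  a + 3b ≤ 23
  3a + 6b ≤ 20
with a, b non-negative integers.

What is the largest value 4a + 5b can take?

24

(a,b)=(6,0) is feasible, giving 24.
(a,b)=(5,0) is feasible, giving 20.
The best lattice point is (6,0), giving 24.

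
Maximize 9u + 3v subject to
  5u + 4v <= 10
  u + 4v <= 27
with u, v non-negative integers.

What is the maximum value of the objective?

18

(u,v)=(2,0): 5·2+4·0=10≤10, 1·2+4·0=2≤27, objective 18.
(u,v)=(1,1): 5·1+4·1=9≤10, 1·1+4·1=5≤27, objective 12.
No feasible integer point exceeds 18.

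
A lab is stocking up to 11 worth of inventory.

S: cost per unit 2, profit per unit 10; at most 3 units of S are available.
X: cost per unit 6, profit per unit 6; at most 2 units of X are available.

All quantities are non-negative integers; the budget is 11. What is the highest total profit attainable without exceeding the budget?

This is a bounded integer knapsack.
2×S and 1×X: cost 10 ≤ 11, profit 2·10 + 1·6 = 26.
3×S: cost 6 ≤ 11, profit 3·10 = 30.
Best is 30.

30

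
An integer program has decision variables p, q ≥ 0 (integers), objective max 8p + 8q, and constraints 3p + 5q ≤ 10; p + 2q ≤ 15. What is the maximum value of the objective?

Relaxing integrality, the LP optimum is 26.67 at (p,q) = (3.33, 0), which is not an integer point.
(p,q)=(3,0) is feasible, giving 24.
(p,q)=(2,0) is feasible, giving 16.
The best lattice point is (3,0), giving 24.

24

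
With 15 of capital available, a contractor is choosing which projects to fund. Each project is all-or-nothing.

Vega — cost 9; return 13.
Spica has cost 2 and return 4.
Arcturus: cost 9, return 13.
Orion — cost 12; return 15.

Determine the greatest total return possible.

19

Take Spica and Orion: cost 2 + 12 = 14 ≤ 15, return 4 + 15 = 19.
No other feasible combination does better.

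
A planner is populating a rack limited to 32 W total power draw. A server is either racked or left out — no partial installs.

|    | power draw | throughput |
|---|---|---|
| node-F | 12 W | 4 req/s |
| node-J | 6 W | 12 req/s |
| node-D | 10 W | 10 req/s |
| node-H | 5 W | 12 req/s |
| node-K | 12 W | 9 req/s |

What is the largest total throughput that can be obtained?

34

Allowing fractional choices, the relaxed optimum would be about 42.2, but servers are indivisible.
node-J + node-H + node-K: power draw 6 + 5 + 12 = 23 ≤ 32, throughput 12 + 12 + 9 = 33.
node-J + node-D + node-H: power draw 6 + 10 + 5 = 21 ≤ 32, throughput 12 + 10 + 12 = 34.
node-D + node-H + node-K: power draw 10 + 5 + 12 = 27 ≤ 32, throughput 10 + 12 + 9 = 31.
Best is node-J, node-D, and node-H with total throughput 34.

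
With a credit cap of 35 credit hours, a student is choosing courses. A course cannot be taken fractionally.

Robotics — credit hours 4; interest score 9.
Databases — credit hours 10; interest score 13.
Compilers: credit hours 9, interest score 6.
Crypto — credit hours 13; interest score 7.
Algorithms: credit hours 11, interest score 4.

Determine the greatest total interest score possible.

Allowing fractional choices, the relaxed optimum would be about 34.5, but courses are indivisible.
Robotics + Databases + Compilers + Algorithms: credit hours 4 + 10 + 9 + 11 = 34 ≤ 35, interest score 9 + 13 + 6 + 4 = 32.
Robotics + Databases + Compilers: credit hours 4 + 10 + 9 = 23 ≤ 35, interest score 9 + 13 + 6 = 28.
Robotics + Databases + Crypto: credit hours 4 + 10 + 13 = 27 ≤ 35, interest score 9 + 13 + 7 = 29.
Best is Robotics, Databases, Compilers, and Algorithms with total interest score 32.

32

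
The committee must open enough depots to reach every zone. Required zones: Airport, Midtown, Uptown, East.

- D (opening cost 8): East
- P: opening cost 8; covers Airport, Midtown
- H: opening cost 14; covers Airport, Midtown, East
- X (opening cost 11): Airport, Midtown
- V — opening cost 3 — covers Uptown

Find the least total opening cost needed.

17

The greedy cost-per-new-zone heuristic would pick V, P, and D for 19, but a cheaper cover exists.
Choose H and V: together they cover Airport, Midtown, Uptown, East — every zone.
Total opening cost: 14 + 3 = 17.
No cover costs less than 17.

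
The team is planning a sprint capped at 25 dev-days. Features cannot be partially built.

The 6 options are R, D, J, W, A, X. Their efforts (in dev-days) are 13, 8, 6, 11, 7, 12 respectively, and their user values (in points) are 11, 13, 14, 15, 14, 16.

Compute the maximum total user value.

Take J, A, and X: effort 6 + 7 + 12 = 25 ≤ 25, user value 14 + 14 + 16 = 44.
No other feasible combination does better.

44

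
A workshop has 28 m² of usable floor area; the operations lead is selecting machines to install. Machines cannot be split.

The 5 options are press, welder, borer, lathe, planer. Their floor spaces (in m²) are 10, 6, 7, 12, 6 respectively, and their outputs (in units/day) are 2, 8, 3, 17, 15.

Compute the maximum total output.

Allowing fractional choices, the relaxed optimum would be about 41.7, but machines are indivisible.
press + lathe + planer: floor space 10 + 12 + 6 = 28 ≤ 28, output 2 + 17 + 15 = 34.
welder + lathe + planer: floor space 6 + 12 + 6 = 24 ≤ 28, output 8 + 17 + 15 = 40.
borer + lathe + planer: floor space 7 + 12 + 6 = 25 ≤ 28, output 3 + 17 + 15 = 35.
Best is welder, lathe, and planer with total output 40.

40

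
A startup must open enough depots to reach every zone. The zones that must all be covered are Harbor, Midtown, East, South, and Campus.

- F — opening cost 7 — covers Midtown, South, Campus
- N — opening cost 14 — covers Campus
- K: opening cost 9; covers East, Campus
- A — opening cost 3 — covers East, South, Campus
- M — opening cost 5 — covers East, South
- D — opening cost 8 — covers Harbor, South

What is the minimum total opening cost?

18

Choose F, A, and D: together they cover Harbor, Midtown, East, South, Campus — every zone.
Total opening cost: 7 + 3 + 8 = 18.
No cover costs less than 18.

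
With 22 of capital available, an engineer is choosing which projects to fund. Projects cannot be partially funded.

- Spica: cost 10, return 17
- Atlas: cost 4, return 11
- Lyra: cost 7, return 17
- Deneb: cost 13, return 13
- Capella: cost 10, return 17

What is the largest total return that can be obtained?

Take Spica, Atlas, and Lyra: cost 10 + 4 + 7 = 21 ≤ 22, return 17 + 11 + 17 = 45.
No feasible combination exceeds this.

45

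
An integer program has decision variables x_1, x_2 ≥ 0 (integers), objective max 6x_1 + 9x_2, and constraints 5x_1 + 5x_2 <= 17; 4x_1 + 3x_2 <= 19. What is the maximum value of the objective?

The continuous relaxation peaks at (0, 3.4) with value 30.60; rounding to a feasible lattice point costs some objective.
(x_1,x_2)=(0,3): 5·0+5·3=15≤17, 4·0+3·3=9≤19, objective 27.
(x_1,x_2)=(1,2): 5·1+5·2=15≤17, 4·1+3·2=10≤19, objective 24.
(x_1,x_2)=(0,2): 5·0+5·2=10≤17, 4·0+3·2=6≤19, objective 18.
No feasible integer point exceeds 27.

27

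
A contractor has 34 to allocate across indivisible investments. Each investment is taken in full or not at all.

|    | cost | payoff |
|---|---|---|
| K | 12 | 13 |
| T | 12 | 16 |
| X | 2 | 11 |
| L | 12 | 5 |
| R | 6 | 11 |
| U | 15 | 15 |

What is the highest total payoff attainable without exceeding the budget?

51

Allowing fractional choices, the relaxed optimum would be about 53.0, but investments are indivisible.
K + T + X + R: cost 12 + 12 + 2 + 6 = 32 ≤ 34, payoff 13 + 16 + 11 + 11 = 51.
T + X + L + R: cost 12 + 2 + 12 + 6 = 32 ≤ 34, payoff 16 + 11 + 5 + 11 = 43.
T + X + U: cost 12 + 2 + 15 = 29 ≤ 34, payoff 16 + 11 + 15 = 42.
Best is K, T, X, and R with total payoff 51.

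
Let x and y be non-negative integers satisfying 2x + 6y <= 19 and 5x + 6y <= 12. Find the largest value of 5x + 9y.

18

(x,y)=(0,2): 2·0+6·2=12≤19, 5·0+6·2=12≤12, objective 18.
(x,y)=(1,1): 2·1+6·1=8≤19, 5·1+6·1=11≤12, objective 14.
(x,y)=(0,1): 2·0+6·1=6≤19, 5·0+6·1=6≤12, objective 9.
No feasible integer point exceeds 18.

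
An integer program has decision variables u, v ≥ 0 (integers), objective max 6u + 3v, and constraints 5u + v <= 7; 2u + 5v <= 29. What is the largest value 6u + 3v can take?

Relaxing integrality, the LP optimum is 18.65 at (u,v) = (0.261, 5.7), which is not an integer point.
(u,v)=(0,5): 5·0+1·5=5≤7, 2·0+5·5=25≤29, objective 15.
(u,v)=(0,4): 5·0+1·4=4≤7, 2·0+5·4=20≤29, objective 12.
No feasible integer point exceeds 15.

15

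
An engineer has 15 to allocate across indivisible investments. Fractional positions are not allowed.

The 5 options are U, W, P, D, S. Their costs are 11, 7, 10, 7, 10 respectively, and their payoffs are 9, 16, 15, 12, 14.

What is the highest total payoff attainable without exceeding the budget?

28

Allowing fractional choices, the relaxed optimum would be about 29.5, but investments are indivisible.
W + D: cost 7 + 7 = 14 ≤ 15, payoff 16 + 12 = 28.
W: cost 7 ≤ 15, payoff 16.
Best is W and D with total payoff 28.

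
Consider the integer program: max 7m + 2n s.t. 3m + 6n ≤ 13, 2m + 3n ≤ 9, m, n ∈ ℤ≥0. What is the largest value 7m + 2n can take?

28

(m,n)=(4,0): 3·4+6·0=12≤13, 2·4+3·0=8≤9, objective 28.
(m,n)=(3,0): 3·3+6·0=9≤13, 2·3+3·0=6≤9, objective 21.
No feasible integer point exceeds 28.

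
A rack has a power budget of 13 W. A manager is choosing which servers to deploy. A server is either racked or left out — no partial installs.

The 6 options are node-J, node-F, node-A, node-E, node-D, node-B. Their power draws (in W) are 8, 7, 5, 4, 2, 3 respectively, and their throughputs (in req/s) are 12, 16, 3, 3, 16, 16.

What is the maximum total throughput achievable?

48

This is a 0-1 knapsack instance.
Allowing fractional choices, the relaxed optimum would be about 49.5, but servers are indivisible.
node-E + node-D + node-B: power draw 4 + 2 + 3 = 9 ≤ 13, throughput 3 + 16 + 16 = 35.
node-F + node-D + node-B: power draw 7 + 2 + 3 = 12 ≤ 13, throughput 16 + 16 + 16 = 48.
node-J + node-D + node-B: power draw 8 + 2 + 3 = 13 ≤ 13, throughput 12 + 16 + 16 = 44.
Best is node-F, node-D, and node-B with total throughput 48.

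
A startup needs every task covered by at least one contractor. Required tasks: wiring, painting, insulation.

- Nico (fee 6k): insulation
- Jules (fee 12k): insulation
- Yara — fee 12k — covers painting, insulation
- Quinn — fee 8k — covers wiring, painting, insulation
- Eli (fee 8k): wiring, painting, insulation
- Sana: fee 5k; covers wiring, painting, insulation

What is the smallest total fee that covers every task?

5

Sana alone covers wiring, painting, insulation — every task.
Total fee: 5.
No cover costs less than 5.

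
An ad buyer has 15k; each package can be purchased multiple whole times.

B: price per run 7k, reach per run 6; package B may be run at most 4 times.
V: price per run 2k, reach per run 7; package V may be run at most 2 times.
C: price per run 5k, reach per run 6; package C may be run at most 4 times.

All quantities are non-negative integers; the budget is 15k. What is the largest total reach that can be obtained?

V has the best ratio (7/2); taking only V gives at most 2×7 = 14 (stopped by the supply cap of 2).
Mixing does better — 2×V and 2×C: price 14 ≤ 15, reach 2·7 + 2·6 = 26.

26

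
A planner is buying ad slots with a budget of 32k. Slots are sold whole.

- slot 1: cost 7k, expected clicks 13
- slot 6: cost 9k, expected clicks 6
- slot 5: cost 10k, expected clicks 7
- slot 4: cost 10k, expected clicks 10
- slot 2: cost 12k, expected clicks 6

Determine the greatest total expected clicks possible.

30

Allowing fractional choices, the relaxed optimum would be about 33.3, but ad slots are indivisible.
slot 1 + slot 5 + slot 4: cost 7 + 10 + 10 = 27 ≤ 32, expected clicks 13 + 7 + 10 = 30.
slot 1 + slot 4 + slot 2: cost 7 + 10 + 12 = 29 ≤ 32, expected clicks 13 + 10 + 6 = 29.
slot 1 + slot 6 + slot 4: cost 7 + 9 + 10 = 26 ≤ 32, expected clicks 13 + 6 + 10 = 29.
Best is slot 1, slot 5, and slot 4 with total expected clicks 30.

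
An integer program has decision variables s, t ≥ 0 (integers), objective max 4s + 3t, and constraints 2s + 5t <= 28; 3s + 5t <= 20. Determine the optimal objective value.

The continuous relaxation peaks at (6.67, 0) with value 26.67; rounding to a feasible lattice point costs some objective.
(s,t)=(6,0): 2·6+5·0=12≤28, 3·6+5·0=18≤20, objective 24.
(s,t)=(5,1): 2·5+5·1=15≤28, 3·5+5·1=20≤20, objective 23.
(s,t)=(5,0): 2·5+5·0=10≤28, 3·5+5·0=15≤20, objective 20.
Maximum is 24 at (s,t)=(6,0).

24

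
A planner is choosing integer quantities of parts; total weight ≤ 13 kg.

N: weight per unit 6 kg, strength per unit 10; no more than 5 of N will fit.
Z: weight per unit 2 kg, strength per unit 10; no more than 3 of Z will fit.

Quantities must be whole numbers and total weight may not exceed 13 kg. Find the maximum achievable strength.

40

3×Z: weight 6 ≤ 13, strength 3·10 = 30.
1×N and 3×Z: weight 12 ≤ 13, strength 1·10 + 3·10 = 40.
Best is 40.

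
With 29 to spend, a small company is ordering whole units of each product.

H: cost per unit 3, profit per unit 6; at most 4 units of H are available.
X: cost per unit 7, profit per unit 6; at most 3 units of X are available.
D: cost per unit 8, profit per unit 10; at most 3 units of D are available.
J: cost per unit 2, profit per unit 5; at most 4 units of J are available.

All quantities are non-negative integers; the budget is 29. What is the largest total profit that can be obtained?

54

Take 4×H, 1×D, and 4×J: cost 28 ≤ 29, profit 4·6 + 1·10 + 4·5 = 54.
J has the best ratio (5/2) and is taken to its limit of 4; remaining capacity is filled optimally with the others.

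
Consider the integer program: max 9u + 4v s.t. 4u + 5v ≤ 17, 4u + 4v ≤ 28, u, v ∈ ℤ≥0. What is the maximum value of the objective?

The continuous relaxation peaks at (4.25, 0) with value 38.25; rounding to a feasible lattice point costs some objective.
(u,v)=(4,0): 4·4+5·0=16≤17, 4·4+4·0=16≤28, objective 36.
(u,v)=(3,1): 4·3+5·1=17≤17, 4·3+4·1=16≤28, objective 31.
(u,v)=(3,0): 4·3+5·0=12≤17, 4·3+4·0=12≤28, objective 27.
Maximum is 36 at (u,v)=(4,0).

36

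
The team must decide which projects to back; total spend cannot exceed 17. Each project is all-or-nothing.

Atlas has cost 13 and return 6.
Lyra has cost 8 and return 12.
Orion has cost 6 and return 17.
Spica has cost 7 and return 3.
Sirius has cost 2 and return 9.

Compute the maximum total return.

Allowing fractional choices, the relaxed optimum would be about 38.5, but projects are indivisible.
Lyra + Orion + Sirius: cost 8 + 6 + 2 = 16 ≤ 17, return 12 + 17 + 9 = 38.
Orion + Spica + Sirius: cost 6 + 7 + 2 = 15 ≤ 17, return 17 + 3 + 9 = 29.
Lyra + Orion: cost 8 + 6 = 14 ≤ 17, return 12 + 17 = 29.
Best is Lyra, Orion, and Sirius with total return 38.

38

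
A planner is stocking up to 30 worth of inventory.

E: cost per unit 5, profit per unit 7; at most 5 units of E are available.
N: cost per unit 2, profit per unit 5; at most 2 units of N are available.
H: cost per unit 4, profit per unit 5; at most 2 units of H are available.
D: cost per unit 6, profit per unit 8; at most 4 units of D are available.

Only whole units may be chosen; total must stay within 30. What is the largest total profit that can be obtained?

N has the best ratio (5/2); taking only N gives at most 2×5 = 10 (stopped by the supply cap of 2).
Mixing does better — 4×E, 2×N, and 1×D: cost 30 ≤ 30, profit 4·7 + 2·5 + 1·8 = 46.

46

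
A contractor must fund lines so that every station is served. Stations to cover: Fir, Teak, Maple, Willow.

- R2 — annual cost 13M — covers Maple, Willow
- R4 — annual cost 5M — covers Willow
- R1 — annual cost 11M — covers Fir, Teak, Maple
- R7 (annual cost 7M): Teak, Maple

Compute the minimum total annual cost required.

The greedy cost-per-new-station heuristic would pick R7, R4, and R1 for 23, but a cheaper cover exists.
Choose R4 and R1: together they cover Fir, Teak, Maple, Willow — every station.
Total annual cost: 5 + 11 = 16.
No cover costs less than 16.

16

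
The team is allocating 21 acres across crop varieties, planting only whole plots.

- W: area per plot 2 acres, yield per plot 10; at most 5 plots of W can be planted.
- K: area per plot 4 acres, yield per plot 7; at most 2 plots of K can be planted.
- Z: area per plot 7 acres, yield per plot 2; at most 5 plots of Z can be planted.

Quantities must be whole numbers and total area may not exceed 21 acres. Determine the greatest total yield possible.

64

This is a bounded integer knapsack.
Take 5×W and 2×K: area 18 ≤ 21, yield 5·10 + 2·7 = 64.
W has the best ratio (10/2) and is taken to its limit of 5; remaining capacity is filled optimally with the others.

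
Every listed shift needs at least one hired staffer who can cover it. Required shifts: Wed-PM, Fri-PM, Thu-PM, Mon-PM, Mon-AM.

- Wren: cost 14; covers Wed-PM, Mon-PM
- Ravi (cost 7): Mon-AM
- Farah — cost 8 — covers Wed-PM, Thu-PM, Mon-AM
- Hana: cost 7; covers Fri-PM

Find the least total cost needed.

29

Choose Wren, Farah, and Hana: together they cover Wed-PM, Fri-PM, Thu-PM, Mon-PM, Mon-AM — every shift.
Total cost: 14 + 8 + 7 = 29.
No cover costs less than 29.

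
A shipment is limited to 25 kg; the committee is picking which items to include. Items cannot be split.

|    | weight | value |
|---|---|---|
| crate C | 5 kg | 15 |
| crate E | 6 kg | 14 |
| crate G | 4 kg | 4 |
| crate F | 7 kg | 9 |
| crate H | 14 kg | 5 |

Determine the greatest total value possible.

42

Allowing fractional choices, the relaxed optimum would be about 43.1, but items are indivisible.
crate C + crate E + crate G + crate F: weight 5 + 6 + 4 + 7 = 22 ≤ 25, value 15 + 14 + 4 + 9 = 42.
crate C + crate E + crate F: weight 5 + 6 + 7 = 18 ≤ 25, value 15 + 14 + 9 = 38.
crate C + crate E + crate H: weight 5 + 6 + 14 = 25 ≤ 25, value 15 + 14 + 5 = 34.
Best is crate C, crate E, crate G, and crate F with total value 42.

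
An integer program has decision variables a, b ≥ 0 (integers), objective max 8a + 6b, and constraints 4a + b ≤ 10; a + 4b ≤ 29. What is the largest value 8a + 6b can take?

44

(a,b)=(1,6): 4·1+1·6=10≤10, 1·1+4·6=25≤29, objective 44.
(a,b)=(0,7): 4·0+1·7=7≤10, 1·0+4·7=28≤29, objective 42.
(a,b)=(1,5): 4·1+1·5=9≤10, 1·1+4·5=21≤29, objective 38.
No feasible integer point exceeds 44.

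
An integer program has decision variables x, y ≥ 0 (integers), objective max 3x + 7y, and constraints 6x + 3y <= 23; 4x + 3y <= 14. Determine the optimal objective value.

28

The continuous relaxation peaks at (0, 4.67) with value 32.67; rounding to a feasible lattice point costs some objective.
(x,y)=(0,4) is feasible, giving 28.
(x,y)=(1,3) is feasible, giving 24.
No feasible integer point exceeds 28.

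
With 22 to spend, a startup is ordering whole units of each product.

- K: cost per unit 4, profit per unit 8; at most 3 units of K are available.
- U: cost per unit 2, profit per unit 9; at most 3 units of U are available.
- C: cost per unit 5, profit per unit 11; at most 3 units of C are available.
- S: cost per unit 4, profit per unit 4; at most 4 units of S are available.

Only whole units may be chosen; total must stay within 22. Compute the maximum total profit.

60

This is a bounded integer knapsack.
1×K, 3×U, and 2×C: cost 20 ≤ 22, profit 1·8 + 3·9 + 2·11 = 57.
3×U and 3×C: cost 21 ≤ 22, profit 3·9 + 3·11 = 60.
Best is 60.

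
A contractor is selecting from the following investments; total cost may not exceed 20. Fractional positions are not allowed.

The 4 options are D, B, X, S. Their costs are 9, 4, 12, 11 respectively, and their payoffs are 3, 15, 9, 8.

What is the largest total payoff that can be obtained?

24

D + B: cost 9 + 4 = 13 ≤ 20, payoff 3 + 15 = 18.
B + S: cost 4 + 11 = 15 ≤ 20, payoff 15 + 8 = 23.
B + X: cost 4 + 12 = 16 ≤ 20, payoff 15 + 9 = 24.
Best is B and X with total payoff 24.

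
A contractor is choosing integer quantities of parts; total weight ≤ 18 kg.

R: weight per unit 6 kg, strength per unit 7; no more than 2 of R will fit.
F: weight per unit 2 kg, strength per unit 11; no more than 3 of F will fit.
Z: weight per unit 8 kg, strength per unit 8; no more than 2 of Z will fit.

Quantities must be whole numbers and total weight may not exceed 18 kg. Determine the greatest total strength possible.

47

Take 2×R and 3×F: weight 18 ≤ 18, strength 2·7 + 3·11 = 47.
F has the best ratio (11/2) and is taken to its limit of 3; remaining capacity is filled optimally with the others.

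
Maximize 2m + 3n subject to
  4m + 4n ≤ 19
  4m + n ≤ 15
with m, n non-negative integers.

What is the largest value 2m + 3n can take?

(m,n)=(0,4) is feasible, giving 12.
(m,n)=(1,3) is feasible, giving 11.
(m,n)=(0,3) is feasible, giving 9.
No feasible integer point exceeds 12.

12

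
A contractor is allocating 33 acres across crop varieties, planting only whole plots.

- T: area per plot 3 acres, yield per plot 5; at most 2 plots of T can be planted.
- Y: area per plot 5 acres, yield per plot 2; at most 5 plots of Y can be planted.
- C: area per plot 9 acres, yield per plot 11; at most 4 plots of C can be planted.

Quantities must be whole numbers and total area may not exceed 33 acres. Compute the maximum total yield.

Take 2×T and 3×C: area 33 ≤ 33, yield 2·5 + 3·11 = 43.
T has the best ratio (5/3) and is taken to its limit of 2; remaining capacity is filled optimally with the others.

43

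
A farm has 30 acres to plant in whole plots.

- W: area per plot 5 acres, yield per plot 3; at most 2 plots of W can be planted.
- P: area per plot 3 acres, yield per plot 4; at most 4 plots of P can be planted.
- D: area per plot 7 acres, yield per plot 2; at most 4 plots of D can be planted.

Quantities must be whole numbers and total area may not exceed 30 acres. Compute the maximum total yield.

24

Take 2×W, 4×P, and 1×D: area 29 ≤ 30, yield 2·3 + 4·4 + 1·2 = 24.
P has the best ratio (4/3) and is taken to its limit of 4; remaining capacity is filled optimally with the others.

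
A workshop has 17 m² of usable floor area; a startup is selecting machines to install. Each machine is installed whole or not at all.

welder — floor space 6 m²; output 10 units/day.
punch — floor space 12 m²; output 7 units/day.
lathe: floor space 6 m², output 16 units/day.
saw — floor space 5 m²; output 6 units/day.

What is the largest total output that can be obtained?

32

Take welder, lathe, and saw: floor space 6 + 6 + 5 = 17 ≤ 17, output 10 + 16 + 6 = 32.
No other feasible combination does better.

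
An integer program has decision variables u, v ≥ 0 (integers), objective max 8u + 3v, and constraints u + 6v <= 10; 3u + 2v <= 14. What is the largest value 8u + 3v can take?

Relaxing integrality, the LP optimum is 37.33 at (u,v) = (4.67, 0), which is not an integer point.
(u,v)=(4,1): 1·4+6·1=10≤10, 3·4+2·1=14≤14, objective 35.
(u,v)=(4,0): 1·4+6·0=4≤10, 3·4+2·0=12≤14, objective 32.
(u,v)=(3,1): 1·3+6·1=9≤10, 3·3+2·1=11≤14, objective 27.
No feasible integer point exceeds 35.

35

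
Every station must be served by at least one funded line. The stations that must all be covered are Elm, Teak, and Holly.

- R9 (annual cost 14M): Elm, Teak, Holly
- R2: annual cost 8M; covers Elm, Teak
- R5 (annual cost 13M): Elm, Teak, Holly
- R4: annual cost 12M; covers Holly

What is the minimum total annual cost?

13

The greedy cost-per-new-station heuristic would pick R2 and R4 for 20, but a cheaper cover exists.
R5 alone covers Elm, Teak, Holly — every station.
Total annual cost: 13.
No cover costs less than 13.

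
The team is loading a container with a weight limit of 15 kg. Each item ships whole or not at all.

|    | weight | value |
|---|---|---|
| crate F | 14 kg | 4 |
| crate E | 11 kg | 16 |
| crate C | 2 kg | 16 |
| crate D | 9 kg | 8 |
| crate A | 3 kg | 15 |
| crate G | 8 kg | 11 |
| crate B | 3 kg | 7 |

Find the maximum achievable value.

This is an integer program with binary decision variables.
crate C + crate D + crate A: weight 2 + 9 + 3 = 14 ≤ 15, value 16 + 8 + 15 = 39.
crate C + crate A + crate G: weight 2 + 3 + 8 = 13 ≤ 15, value 16 + 15 + 11 = 42.
Best is crate C, crate A, and crate G with total value 42.

42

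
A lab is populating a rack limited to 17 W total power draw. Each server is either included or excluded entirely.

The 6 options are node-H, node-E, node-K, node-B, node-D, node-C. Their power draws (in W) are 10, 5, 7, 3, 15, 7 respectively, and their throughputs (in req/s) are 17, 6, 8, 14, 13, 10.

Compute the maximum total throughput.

This is an integer program with binary decision variables.
Allowing fractional choices, the relaxed optimum would be about 36.7, but servers are indivisible.
node-E + node-B + node-C: power draw 5 + 3 + 7 = 15 ≤ 17, throughput 6 + 14 + 10 = 30.
node-H + node-B: power draw 10 + 3 = 13 ≤ 17, throughput 17 + 14 = 31.
node-K + node-B + node-C: power draw 7 + 3 + 7 = 17 ≤ 17, throughput 8 + 14 + 10 = 32.
Best is node-K, node-B, and node-C with total throughput 32.

32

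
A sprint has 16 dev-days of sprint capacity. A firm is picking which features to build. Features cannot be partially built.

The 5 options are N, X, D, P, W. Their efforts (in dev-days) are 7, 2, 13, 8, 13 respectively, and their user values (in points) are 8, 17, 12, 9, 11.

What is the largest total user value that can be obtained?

29

This is an integer program with binary decision variables.
Take X and D: effort 2 + 13 = 15 ≤ 16, user value 17 + 12 = 29.
No other feasible combination does better.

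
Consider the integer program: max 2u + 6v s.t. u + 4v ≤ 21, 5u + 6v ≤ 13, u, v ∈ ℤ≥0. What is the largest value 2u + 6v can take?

Relaxing integrality, the LP optimum is 13.00 at (u,v) = (0, 2.17), which is not an integer point.
(u,v)=(0,2): 1·0+4·2=8≤21, 5·0+6·2=12≤13, objective 12.
(u,v)=(1,1): 1·1+4·1=5≤21, 5·1+6·1=11≤13, objective 8.
(u,v)=(0,1): 1·0+4·1=4≤21, 5·0+6·1=6≤13, objective 6.
The best lattice point is (0,2), giving 12.

12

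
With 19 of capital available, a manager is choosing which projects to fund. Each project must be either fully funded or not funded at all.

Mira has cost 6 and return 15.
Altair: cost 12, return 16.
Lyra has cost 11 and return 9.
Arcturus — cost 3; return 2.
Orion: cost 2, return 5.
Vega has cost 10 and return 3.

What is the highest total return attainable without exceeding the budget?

Treat it as a binary knapsack problem.
Allowing fractional choices, the relaxed optimum would be about 34.7, but projects are indivisible.
Mira + Lyra + Orion: cost 6 + 11 + 2 = 19 ≤ 19, return 15 + 9 + 5 = 29.
Mira + Altair: cost 6 + 12 = 18 ≤ 19, return 15 + 16 = 31.
Best is Mira and Altair with total return 31.

31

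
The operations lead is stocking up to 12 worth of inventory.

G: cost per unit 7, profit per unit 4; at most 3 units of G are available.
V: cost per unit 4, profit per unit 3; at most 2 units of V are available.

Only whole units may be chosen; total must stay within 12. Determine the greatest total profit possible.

7

V has the best ratio (3/4); taking only V gives at most 2×3 = 6 (stopped by the supply cap of 2).
Mixing does better — 1×G and 1×V: cost 11 ≤ 12, profit 1·4 + 1·3 = 7.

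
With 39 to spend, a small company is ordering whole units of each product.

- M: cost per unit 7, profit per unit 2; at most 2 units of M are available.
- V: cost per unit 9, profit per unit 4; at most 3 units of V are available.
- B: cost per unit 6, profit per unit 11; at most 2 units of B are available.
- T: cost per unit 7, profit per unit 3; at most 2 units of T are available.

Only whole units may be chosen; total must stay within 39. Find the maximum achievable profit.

34

Take 3×V and 2×B: cost 39 ≤ 39, profit 3·4 + 2·11 = 34.
B has the best ratio (11/6) and is taken to its limit of 2; remaining capacity is filled optimally with the others.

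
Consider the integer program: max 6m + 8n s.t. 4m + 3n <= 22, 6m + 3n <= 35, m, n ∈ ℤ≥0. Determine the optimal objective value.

56

(m,n)=(0,7): 4·0+3·7=21≤22, 6·0+3·7=21≤35, objective 56.
(m,n)=(1,6): 4·1+3·6=22≤22, 6·1+3·6=24≤35, objective 54.
(m,n)=(0,6): 4·0+3·6=18≤22, 6·0+3·6=18≤35, objective 48.
Maximum is 56 at (m,n)=(0,7).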